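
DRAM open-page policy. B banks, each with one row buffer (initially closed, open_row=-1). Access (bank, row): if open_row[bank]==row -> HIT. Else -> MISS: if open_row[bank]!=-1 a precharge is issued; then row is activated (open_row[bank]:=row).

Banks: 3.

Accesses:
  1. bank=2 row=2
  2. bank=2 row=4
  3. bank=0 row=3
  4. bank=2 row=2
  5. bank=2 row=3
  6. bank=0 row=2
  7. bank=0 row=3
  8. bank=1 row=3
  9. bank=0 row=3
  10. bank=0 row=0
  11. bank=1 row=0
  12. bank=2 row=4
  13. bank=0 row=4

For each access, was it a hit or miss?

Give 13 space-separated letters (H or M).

Answer: M M M M M M M M H M M M M

Derivation:
Acc 1: bank2 row2 -> MISS (open row2); precharges=0
Acc 2: bank2 row4 -> MISS (open row4); precharges=1
Acc 3: bank0 row3 -> MISS (open row3); precharges=1
Acc 4: bank2 row2 -> MISS (open row2); precharges=2
Acc 5: bank2 row3 -> MISS (open row3); precharges=3
Acc 6: bank0 row2 -> MISS (open row2); precharges=4
Acc 7: bank0 row3 -> MISS (open row3); precharges=5
Acc 8: bank1 row3 -> MISS (open row3); precharges=5
Acc 9: bank0 row3 -> HIT
Acc 10: bank0 row0 -> MISS (open row0); precharges=6
Acc 11: bank1 row0 -> MISS (open row0); precharges=7
Acc 12: bank2 row4 -> MISS (open row4); precharges=8
Acc 13: bank0 row4 -> MISS (open row4); precharges=9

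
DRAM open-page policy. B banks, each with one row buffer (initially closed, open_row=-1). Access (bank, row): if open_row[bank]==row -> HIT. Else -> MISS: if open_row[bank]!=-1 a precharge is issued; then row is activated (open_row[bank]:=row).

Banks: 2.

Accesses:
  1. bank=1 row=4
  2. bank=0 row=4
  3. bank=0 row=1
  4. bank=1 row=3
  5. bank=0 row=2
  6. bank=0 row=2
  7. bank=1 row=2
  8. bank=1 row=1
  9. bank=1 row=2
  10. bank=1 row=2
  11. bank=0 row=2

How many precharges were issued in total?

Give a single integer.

Answer: 6

Derivation:
Acc 1: bank1 row4 -> MISS (open row4); precharges=0
Acc 2: bank0 row4 -> MISS (open row4); precharges=0
Acc 3: bank0 row1 -> MISS (open row1); precharges=1
Acc 4: bank1 row3 -> MISS (open row3); precharges=2
Acc 5: bank0 row2 -> MISS (open row2); precharges=3
Acc 6: bank0 row2 -> HIT
Acc 7: bank1 row2 -> MISS (open row2); precharges=4
Acc 8: bank1 row1 -> MISS (open row1); precharges=5
Acc 9: bank1 row2 -> MISS (open row2); precharges=6
Acc 10: bank1 row2 -> HIT
Acc 11: bank0 row2 -> HIT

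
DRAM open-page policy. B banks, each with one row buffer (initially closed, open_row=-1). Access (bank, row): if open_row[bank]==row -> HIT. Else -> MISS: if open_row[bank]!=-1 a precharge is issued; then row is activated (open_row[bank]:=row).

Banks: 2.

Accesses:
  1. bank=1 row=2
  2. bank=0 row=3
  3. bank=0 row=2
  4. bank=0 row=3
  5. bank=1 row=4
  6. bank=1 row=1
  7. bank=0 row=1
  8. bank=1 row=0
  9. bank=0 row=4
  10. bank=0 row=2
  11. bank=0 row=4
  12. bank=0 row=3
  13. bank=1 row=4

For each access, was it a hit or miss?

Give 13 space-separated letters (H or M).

Acc 1: bank1 row2 -> MISS (open row2); precharges=0
Acc 2: bank0 row3 -> MISS (open row3); precharges=0
Acc 3: bank0 row2 -> MISS (open row2); precharges=1
Acc 4: bank0 row3 -> MISS (open row3); precharges=2
Acc 5: bank1 row4 -> MISS (open row4); precharges=3
Acc 6: bank1 row1 -> MISS (open row1); precharges=4
Acc 7: bank0 row1 -> MISS (open row1); precharges=5
Acc 8: bank1 row0 -> MISS (open row0); precharges=6
Acc 9: bank0 row4 -> MISS (open row4); precharges=7
Acc 10: bank0 row2 -> MISS (open row2); precharges=8
Acc 11: bank0 row4 -> MISS (open row4); precharges=9
Acc 12: bank0 row3 -> MISS (open row3); precharges=10
Acc 13: bank1 row4 -> MISS (open row4); precharges=11

Answer: M M M M M M M M M M M M M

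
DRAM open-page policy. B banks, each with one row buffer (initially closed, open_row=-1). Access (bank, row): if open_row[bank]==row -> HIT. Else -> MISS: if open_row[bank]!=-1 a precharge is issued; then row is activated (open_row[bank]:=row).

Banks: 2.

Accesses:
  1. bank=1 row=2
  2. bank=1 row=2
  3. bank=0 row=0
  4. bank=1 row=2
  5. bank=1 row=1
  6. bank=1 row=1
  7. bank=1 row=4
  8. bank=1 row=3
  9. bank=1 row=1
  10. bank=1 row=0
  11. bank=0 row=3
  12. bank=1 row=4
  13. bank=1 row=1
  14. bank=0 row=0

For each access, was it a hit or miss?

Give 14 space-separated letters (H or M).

Answer: M H M H M H M M M M M M M M

Derivation:
Acc 1: bank1 row2 -> MISS (open row2); precharges=0
Acc 2: bank1 row2 -> HIT
Acc 3: bank0 row0 -> MISS (open row0); precharges=0
Acc 4: bank1 row2 -> HIT
Acc 5: bank1 row1 -> MISS (open row1); precharges=1
Acc 6: bank1 row1 -> HIT
Acc 7: bank1 row4 -> MISS (open row4); precharges=2
Acc 8: bank1 row3 -> MISS (open row3); precharges=3
Acc 9: bank1 row1 -> MISS (open row1); precharges=4
Acc 10: bank1 row0 -> MISS (open row0); precharges=5
Acc 11: bank0 row3 -> MISS (open row3); precharges=6
Acc 12: bank1 row4 -> MISS (open row4); precharges=7
Acc 13: bank1 row1 -> MISS (open row1); precharges=8
Acc 14: bank0 row0 -> MISS (open row0); precharges=9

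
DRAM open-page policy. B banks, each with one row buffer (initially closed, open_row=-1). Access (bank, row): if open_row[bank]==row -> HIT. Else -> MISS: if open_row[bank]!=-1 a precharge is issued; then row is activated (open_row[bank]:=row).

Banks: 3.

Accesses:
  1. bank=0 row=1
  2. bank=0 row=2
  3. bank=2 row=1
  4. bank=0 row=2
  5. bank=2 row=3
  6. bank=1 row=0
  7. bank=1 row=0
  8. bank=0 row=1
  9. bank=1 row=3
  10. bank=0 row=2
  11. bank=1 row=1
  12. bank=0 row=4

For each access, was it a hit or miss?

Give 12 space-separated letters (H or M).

Answer: M M M H M M H M M M M M

Derivation:
Acc 1: bank0 row1 -> MISS (open row1); precharges=0
Acc 2: bank0 row2 -> MISS (open row2); precharges=1
Acc 3: bank2 row1 -> MISS (open row1); precharges=1
Acc 4: bank0 row2 -> HIT
Acc 5: bank2 row3 -> MISS (open row3); precharges=2
Acc 6: bank1 row0 -> MISS (open row0); precharges=2
Acc 7: bank1 row0 -> HIT
Acc 8: bank0 row1 -> MISS (open row1); precharges=3
Acc 9: bank1 row3 -> MISS (open row3); precharges=4
Acc 10: bank0 row2 -> MISS (open row2); precharges=5
Acc 11: bank1 row1 -> MISS (open row1); precharges=6
Acc 12: bank0 row4 -> MISS (open row4); precharges=7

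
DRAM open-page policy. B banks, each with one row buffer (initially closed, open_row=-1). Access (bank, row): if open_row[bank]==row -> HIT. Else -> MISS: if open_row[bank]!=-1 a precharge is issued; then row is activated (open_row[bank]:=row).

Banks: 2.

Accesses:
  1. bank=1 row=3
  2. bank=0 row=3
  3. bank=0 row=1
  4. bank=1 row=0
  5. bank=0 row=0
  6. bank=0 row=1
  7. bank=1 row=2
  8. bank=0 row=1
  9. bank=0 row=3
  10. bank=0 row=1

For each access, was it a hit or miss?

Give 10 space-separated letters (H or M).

Answer: M M M M M M M H M M

Derivation:
Acc 1: bank1 row3 -> MISS (open row3); precharges=0
Acc 2: bank0 row3 -> MISS (open row3); precharges=0
Acc 3: bank0 row1 -> MISS (open row1); precharges=1
Acc 4: bank1 row0 -> MISS (open row0); precharges=2
Acc 5: bank0 row0 -> MISS (open row0); precharges=3
Acc 6: bank0 row1 -> MISS (open row1); precharges=4
Acc 7: bank1 row2 -> MISS (open row2); precharges=5
Acc 8: bank0 row1 -> HIT
Acc 9: bank0 row3 -> MISS (open row3); precharges=6
Acc 10: bank0 row1 -> MISS (open row1); precharges=7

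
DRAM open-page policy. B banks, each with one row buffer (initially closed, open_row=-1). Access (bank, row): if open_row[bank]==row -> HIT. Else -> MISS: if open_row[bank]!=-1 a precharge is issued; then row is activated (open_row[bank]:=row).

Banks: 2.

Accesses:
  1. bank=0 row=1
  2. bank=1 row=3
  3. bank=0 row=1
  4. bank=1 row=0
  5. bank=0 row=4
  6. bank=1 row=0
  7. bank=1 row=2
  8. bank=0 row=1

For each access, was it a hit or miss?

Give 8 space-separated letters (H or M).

Acc 1: bank0 row1 -> MISS (open row1); precharges=0
Acc 2: bank1 row3 -> MISS (open row3); precharges=0
Acc 3: bank0 row1 -> HIT
Acc 4: bank1 row0 -> MISS (open row0); precharges=1
Acc 5: bank0 row4 -> MISS (open row4); precharges=2
Acc 6: bank1 row0 -> HIT
Acc 7: bank1 row2 -> MISS (open row2); precharges=3
Acc 8: bank0 row1 -> MISS (open row1); precharges=4

Answer: M M H M M H M M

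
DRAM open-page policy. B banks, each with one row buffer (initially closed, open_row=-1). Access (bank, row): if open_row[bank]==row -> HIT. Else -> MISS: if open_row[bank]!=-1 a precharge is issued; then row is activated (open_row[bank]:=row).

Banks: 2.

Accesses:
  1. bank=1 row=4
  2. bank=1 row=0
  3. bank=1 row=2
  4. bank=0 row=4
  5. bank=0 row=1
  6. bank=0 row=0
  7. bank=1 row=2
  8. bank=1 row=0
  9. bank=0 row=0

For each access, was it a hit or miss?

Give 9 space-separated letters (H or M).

Answer: M M M M M M H M H

Derivation:
Acc 1: bank1 row4 -> MISS (open row4); precharges=0
Acc 2: bank1 row0 -> MISS (open row0); precharges=1
Acc 3: bank1 row2 -> MISS (open row2); precharges=2
Acc 4: bank0 row4 -> MISS (open row4); precharges=2
Acc 5: bank0 row1 -> MISS (open row1); precharges=3
Acc 6: bank0 row0 -> MISS (open row0); precharges=4
Acc 7: bank1 row2 -> HIT
Acc 8: bank1 row0 -> MISS (open row0); precharges=5
Acc 9: bank0 row0 -> HIT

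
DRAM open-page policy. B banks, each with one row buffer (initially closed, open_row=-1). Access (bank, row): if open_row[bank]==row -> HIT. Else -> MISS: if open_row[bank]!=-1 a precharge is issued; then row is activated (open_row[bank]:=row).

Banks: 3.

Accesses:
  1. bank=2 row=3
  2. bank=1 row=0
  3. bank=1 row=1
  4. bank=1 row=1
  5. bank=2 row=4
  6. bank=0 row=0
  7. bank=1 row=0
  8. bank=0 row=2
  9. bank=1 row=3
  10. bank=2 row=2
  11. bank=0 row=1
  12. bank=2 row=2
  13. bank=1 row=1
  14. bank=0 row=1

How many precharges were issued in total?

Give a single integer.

Acc 1: bank2 row3 -> MISS (open row3); precharges=0
Acc 2: bank1 row0 -> MISS (open row0); precharges=0
Acc 3: bank1 row1 -> MISS (open row1); precharges=1
Acc 4: bank1 row1 -> HIT
Acc 5: bank2 row4 -> MISS (open row4); precharges=2
Acc 6: bank0 row0 -> MISS (open row0); precharges=2
Acc 7: bank1 row0 -> MISS (open row0); precharges=3
Acc 8: bank0 row2 -> MISS (open row2); precharges=4
Acc 9: bank1 row3 -> MISS (open row3); precharges=5
Acc 10: bank2 row2 -> MISS (open row2); precharges=6
Acc 11: bank0 row1 -> MISS (open row1); precharges=7
Acc 12: bank2 row2 -> HIT
Acc 13: bank1 row1 -> MISS (open row1); precharges=8
Acc 14: bank0 row1 -> HIT

Answer: 8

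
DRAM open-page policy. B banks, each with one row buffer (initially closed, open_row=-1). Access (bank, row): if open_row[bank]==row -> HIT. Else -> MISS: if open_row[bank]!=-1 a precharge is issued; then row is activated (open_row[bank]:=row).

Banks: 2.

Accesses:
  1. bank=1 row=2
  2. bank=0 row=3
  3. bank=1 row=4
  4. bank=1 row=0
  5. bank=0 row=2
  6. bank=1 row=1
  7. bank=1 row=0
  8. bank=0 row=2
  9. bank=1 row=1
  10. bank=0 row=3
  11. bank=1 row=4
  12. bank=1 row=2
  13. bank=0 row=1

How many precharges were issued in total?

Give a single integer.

Answer: 10

Derivation:
Acc 1: bank1 row2 -> MISS (open row2); precharges=0
Acc 2: bank0 row3 -> MISS (open row3); precharges=0
Acc 3: bank1 row4 -> MISS (open row4); precharges=1
Acc 4: bank1 row0 -> MISS (open row0); precharges=2
Acc 5: bank0 row2 -> MISS (open row2); precharges=3
Acc 6: bank1 row1 -> MISS (open row1); precharges=4
Acc 7: bank1 row0 -> MISS (open row0); precharges=5
Acc 8: bank0 row2 -> HIT
Acc 9: bank1 row1 -> MISS (open row1); precharges=6
Acc 10: bank0 row3 -> MISS (open row3); precharges=7
Acc 11: bank1 row4 -> MISS (open row4); precharges=8
Acc 12: bank1 row2 -> MISS (open row2); precharges=9
Acc 13: bank0 row1 -> MISS (open row1); precharges=10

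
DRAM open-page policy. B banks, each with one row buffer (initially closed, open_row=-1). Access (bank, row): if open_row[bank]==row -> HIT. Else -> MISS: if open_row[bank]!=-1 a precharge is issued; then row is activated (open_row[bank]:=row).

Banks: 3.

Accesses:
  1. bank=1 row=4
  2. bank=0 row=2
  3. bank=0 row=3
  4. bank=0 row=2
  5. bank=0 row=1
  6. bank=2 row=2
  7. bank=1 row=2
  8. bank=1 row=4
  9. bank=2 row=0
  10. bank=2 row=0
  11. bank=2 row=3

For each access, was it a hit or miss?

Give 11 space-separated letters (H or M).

Answer: M M M M M M M M M H M

Derivation:
Acc 1: bank1 row4 -> MISS (open row4); precharges=0
Acc 2: bank0 row2 -> MISS (open row2); precharges=0
Acc 3: bank0 row3 -> MISS (open row3); precharges=1
Acc 4: bank0 row2 -> MISS (open row2); precharges=2
Acc 5: bank0 row1 -> MISS (open row1); precharges=3
Acc 6: bank2 row2 -> MISS (open row2); precharges=3
Acc 7: bank1 row2 -> MISS (open row2); precharges=4
Acc 8: bank1 row4 -> MISS (open row4); precharges=5
Acc 9: bank2 row0 -> MISS (open row0); precharges=6
Acc 10: bank2 row0 -> HIT
Acc 11: bank2 row3 -> MISS (open row3); precharges=7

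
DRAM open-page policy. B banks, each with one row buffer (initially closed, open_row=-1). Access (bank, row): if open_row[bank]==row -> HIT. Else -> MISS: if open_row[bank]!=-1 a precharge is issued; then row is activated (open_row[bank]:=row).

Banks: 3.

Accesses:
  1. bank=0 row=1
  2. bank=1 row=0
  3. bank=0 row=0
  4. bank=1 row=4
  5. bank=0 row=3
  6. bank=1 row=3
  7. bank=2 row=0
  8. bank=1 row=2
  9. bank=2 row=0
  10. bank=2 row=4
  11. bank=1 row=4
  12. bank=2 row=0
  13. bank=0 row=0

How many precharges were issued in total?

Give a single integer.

Answer: 9

Derivation:
Acc 1: bank0 row1 -> MISS (open row1); precharges=0
Acc 2: bank1 row0 -> MISS (open row0); precharges=0
Acc 3: bank0 row0 -> MISS (open row0); precharges=1
Acc 4: bank1 row4 -> MISS (open row4); precharges=2
Acc 5: bank0 row3 -> MISS (open row3); precharges=3
Acc 6: bank1 row3 -> MISS (open row3); precharges=4
Acc 7: bank2 row0 -> MISS (open row0); precharges=4
Acc 8: bank1 row2 -> MISS (open row2); precharges=5
Acc 9: bank2 row0 -> HIT
Acc 10: bank2 row4 -> MISS (open row4); precharges=6
Acc 11: bank1 row4 -> MISS (open row4); precharges=7
Acc 12: bank2 row0 -> MISS (open row0); precharges=8
Acc 13: bank0 row0 -> MISS (open row0); precharges=9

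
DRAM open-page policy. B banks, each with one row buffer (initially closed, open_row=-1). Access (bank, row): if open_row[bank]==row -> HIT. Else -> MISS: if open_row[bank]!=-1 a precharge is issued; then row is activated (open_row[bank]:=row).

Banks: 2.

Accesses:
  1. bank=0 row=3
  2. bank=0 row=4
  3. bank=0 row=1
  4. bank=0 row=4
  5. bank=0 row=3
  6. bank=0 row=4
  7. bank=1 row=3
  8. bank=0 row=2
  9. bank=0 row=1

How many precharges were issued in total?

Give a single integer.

Answer: 7

Derivation:
Acc 1: bank0 row3 -> MISS (open row3); precharges=0
Acc 2: bank0 row4 -> MISS (open row4); precharges=1
Acc 3: bank0 row1 -> MISS (open row1); precharges=2
Acc 4: bank0 row4 -> MISS (open row4); precharges=3
Acc 5: bank0 row3 -> MISS (open row3); precharges=4
Acc 6: bank0 row4 -> MISS (open row4); precharges=5
Acc 7: bank1 row3 -> MISS (open row3); precharges=5
Acc 8: bank0 row2 -> MISS (open row2); precharges=6
Acc 9: bank0 row1 -> MISS (open row1); precharges=7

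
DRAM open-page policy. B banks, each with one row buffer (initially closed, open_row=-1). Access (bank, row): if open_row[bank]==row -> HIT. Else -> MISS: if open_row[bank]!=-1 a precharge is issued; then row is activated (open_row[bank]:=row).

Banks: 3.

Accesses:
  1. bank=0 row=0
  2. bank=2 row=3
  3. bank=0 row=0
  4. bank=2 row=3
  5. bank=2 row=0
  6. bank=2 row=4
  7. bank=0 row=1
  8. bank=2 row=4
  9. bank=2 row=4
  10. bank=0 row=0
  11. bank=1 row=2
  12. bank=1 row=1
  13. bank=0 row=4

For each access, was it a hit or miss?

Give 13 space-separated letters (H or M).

Acc 1: bank0 row0 -> MISS (open row0); precharges=0
Acc 2: bank2 row3 -> MISS (open row3); precharges=0
Acc 3: bank0 row0 -> HIT
Acc 4: bank2 row3 -> HIT
Acc 5: bank2 row0 -> MISS (open row0); precharges=1
Acc 6: bank2 row4 -> MISS (open row4); precharges=2
Acc 7: bank0 row1 -> MISS (open row1); precharges=3
Acc 8: bank2 row4 -> HIT
Acc 9: bank2 row4 -> HIT
Acc 10: bank0 row0 -> MISS (open row0); precharges=4
Acc 11: bank1 row2 -> MISS (open row2); precharges=4
Acc 12: bank1 row1 -> MISS (open row1); precharges=5
Acc 13: bank0 row4 -> MISS (open row4); precharges=6

Answer: M M H H M M M H H M M M M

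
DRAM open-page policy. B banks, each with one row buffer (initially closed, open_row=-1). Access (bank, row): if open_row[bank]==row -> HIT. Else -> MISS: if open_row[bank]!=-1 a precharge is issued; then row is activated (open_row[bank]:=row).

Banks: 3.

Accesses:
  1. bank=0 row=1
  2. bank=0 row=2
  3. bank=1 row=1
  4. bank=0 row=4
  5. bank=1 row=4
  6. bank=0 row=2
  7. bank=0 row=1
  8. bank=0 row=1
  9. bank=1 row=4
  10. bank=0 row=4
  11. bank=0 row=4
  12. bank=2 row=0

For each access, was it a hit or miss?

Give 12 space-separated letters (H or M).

Acc 1: bank0 row1 -> MISS (open row1); precharges=0
Acc 2: bank0 row2 -> MISS (open row2); precharges=1
Acc 3: bank1 row1 -> MISS (open row1); precharges=1
Acc 4: bank0 row4 -> MISS (open row4); precharges=2
Acc 5: bank1 row4 -> MISS (open row4); precharges=3
Acc 6: bank0 row2 -> MISS (open row2); precharges=4
Acc 7: bank0 row1 -> MISS (open row1); precharges=5
Acc 8: bank0 row1 -> HIT
Acc 9: bank1 row4 -> HIT
Acc 10: bank0 row4 -> MISS (open row4); precharges=6
Acc 11: bank0 row4 -> HIT
Acc 12: bank2 row0 -> MISS (open row0); precharges=6

Answer: M M M M M M M H H M H M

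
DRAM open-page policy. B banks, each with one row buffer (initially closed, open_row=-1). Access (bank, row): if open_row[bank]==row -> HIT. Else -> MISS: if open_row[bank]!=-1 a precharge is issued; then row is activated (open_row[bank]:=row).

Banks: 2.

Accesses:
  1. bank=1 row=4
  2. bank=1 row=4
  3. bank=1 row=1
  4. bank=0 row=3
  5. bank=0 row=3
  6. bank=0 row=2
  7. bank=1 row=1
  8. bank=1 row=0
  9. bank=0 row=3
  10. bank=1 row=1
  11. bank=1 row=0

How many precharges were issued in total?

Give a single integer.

Acc 1: bank1 row4 -> MISS (open row4); precharges=0
Acc 2: bank1 row4 -> HIT
Acc 3: bank1 row1 -> MISS (open row1); precharges=1
Acc 4: bank0 row3 -> MISS (open row3); precharges=1
Acc 5: bank0 row3 -> HIT
Acc 6: bank0 row2 -> MISS (open row2); precharges=2
Acc 7: bank1 row1 -> HIT
Acc 8: bank1 row0 -> MISS (open row0); precharges=3
Acc 9: bank0 row3 -> MISS (open row3); precharges=4
Acc 10: bank1 row1 -> MISS (open row1); precharges=5
Acc 11: bank1 row0 -> MISS (open row0); precharges=6

Answer: 6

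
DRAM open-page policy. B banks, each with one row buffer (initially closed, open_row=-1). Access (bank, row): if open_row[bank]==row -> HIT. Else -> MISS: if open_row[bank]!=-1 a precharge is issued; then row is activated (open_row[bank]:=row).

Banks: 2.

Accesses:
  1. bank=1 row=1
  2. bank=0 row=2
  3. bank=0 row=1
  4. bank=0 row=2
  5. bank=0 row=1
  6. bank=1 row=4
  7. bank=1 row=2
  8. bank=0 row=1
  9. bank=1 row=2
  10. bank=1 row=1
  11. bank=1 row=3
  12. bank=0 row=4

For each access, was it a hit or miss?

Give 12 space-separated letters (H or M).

Acc 1: bank1 row1 -> MISS (open row1); precharges=0
Acc 2: bank0 row2 -> MISS (open row2); precharges=0
Acc 3: bank0 row1 -> MISS (open row1); precharges=1
Acc 4: bank0 row2 -> MISS (open row2); precharges=2
Acc 5: bank0 row1 -> MISS (open row1); precharges=3
Acc 6: bank1 row4 -> MISS (open row4); precharges=4
Acc 7: bank1 row2 -> MISS (open row2); precharges=5
Acc 8: bank0 row1 -> HIT
Acc 9: bank1 row2 -> HIT
Acc 10: bank1 row1 -> MISS (open row1); precharges=6
Acc 11: bank1 row3 -> MISS (open row3); precharges=7
Acc 12: bank0 row4 -> MISS (open row4); precharges=8

Answer: M M M M M M M H H M M M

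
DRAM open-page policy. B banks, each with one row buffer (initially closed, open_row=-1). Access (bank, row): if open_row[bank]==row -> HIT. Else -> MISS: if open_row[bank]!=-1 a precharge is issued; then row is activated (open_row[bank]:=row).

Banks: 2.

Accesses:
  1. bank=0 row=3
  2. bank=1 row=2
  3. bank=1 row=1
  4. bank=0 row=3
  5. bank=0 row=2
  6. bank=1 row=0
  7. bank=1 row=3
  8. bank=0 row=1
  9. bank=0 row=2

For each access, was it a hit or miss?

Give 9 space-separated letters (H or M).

Acc 1: bank0 row3 -> MISS (open row3); precharges=0
Acc 2: bank1 row2 -> MISS (open row2); precharges=0
Acc 3: bank1 row1 -> MISS (open row1); precharges=1
Acc 4: bank0 row3 -> HIT
Acc 5: bank0 row2 -> MISS (open row2); precharges=2
Acc 6: bank1 row0 -> MISS (open row0); precharges=3
Acc 7: bank1 row3 -> MISS (open row3); precharges=4
Acc 8: bank0 row1 -> MISS (open row1); precharges=5
Acc 9: bank0 row2 -> MISS (open row2); precharges=6

Answer: M M M H M M M M M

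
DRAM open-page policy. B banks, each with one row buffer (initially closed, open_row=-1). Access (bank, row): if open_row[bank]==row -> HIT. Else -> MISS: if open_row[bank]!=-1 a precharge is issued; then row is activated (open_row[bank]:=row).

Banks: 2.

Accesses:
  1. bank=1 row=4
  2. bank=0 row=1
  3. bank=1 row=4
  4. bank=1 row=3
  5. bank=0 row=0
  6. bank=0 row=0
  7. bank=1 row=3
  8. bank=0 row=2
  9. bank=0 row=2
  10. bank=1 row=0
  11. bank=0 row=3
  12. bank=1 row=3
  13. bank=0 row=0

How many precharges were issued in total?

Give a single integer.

Answer: 7

Derivation:
Acc 1: bank1 row4 -> MISS (open row4); precharges=0
Acc 2: bank0 row1 -> MISS (open row1); precharges=0
Acc 3: bank1 row4 -> HIT
Acc 4: bank1 row3 -> MISS (open row3); precharges=1
Acc 5: bank0 row0 -> MISS (open row0); precharges=2
Acc 6: bank0 row0 -> HIT
Acc 7: bank1 row3 -> HIT
Acc 8: bank0 row2 -> MISS (open row2); precharges=3
Acc 9: bank0 row2 -> HIT
Acc 10: bank1 row0 -> MISS (open row0); precharges=4
Acc 11: bank0 row3 -> MISS (open row3); precharges=5
Acc 12: bank1 row3 -> MISS (open row3); precharges=6
Acc 13: bank0 row0 -> MISS (open row0); precharges=7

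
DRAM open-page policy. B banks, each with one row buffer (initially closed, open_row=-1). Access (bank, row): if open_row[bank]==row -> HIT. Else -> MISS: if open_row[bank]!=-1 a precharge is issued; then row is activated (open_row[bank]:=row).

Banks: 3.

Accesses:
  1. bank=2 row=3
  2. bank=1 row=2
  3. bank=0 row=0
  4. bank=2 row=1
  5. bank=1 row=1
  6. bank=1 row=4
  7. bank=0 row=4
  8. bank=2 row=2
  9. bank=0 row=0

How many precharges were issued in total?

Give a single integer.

Acc 1: bank2 row3 -> MISS (open row3); precharges=0
Acc 2: bank1 row2 -> MISS (open row2); precharges=0
Acc 3: bank0 row0 -> MISS (open row0); precharges=0
Acc 4: bank2 row1 -> MISS (open row1); precharges=1
Acc 5: bank1 row1 -> MISS (open row1); precharges=2
Acc 6: bank1 row4 -> MISS (open row4); precharges=3
Acc 7: bank0 row4 -> MISS (open row4); precharges=4
Acc 8: bank2 row2 -> MISS (open row2); precharges=5
Acc 9: bank0 row0 -> MISS (open row0); precharges=6

Answer: 6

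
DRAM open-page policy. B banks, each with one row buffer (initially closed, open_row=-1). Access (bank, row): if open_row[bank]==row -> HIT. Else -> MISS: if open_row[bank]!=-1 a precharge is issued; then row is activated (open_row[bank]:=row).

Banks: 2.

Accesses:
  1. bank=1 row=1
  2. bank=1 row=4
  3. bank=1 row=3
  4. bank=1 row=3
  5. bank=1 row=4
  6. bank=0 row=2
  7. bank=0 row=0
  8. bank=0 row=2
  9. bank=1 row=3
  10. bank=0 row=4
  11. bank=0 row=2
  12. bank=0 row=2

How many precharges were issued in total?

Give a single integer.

Answer: 8

Derivation:
Acc 1: bank1 row1 -> MISS (open row1); precharges=0
Acc 2: bank1 row4 -> MISS (open row4); precharges=1
Acc 3: bank1 row3 -> MISS (open row3); precharges=2
Acc 4: bank1 row3 -> HIT
Acc 5: bank1 row4 -> MISS (open row4); precharges=3
Acc 6: bank0 row2 -> MISS (open row2); precharges=3
Acc 7: bank0 row0 -> MISS (open row0); precharges=4
Acc 8: bank0 row2 -> MISS (open row2); precharges=5
Acc 9: bank1 row3 -> MISS (open row3); precharges=6
Acc 10: bank0 row4 -> MISS (open row4); precharges=7
Acc 11: bank0 row2 -> MISS (open row2); precharges=8
Acc 12: bank0 row2 -> HIT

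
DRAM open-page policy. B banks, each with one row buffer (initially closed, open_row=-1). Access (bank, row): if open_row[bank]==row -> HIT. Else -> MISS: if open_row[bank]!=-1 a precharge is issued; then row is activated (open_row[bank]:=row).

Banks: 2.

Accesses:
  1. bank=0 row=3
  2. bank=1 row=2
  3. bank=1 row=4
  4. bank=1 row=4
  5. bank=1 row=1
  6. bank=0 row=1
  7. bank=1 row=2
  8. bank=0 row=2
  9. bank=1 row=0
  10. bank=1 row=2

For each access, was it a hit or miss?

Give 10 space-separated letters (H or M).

Answer: M M M H M M M M M M

Derivation:
Acc 1: bank0 row3 -> MISS (open row3); precharges=0
Acc 2: bank1 row2 -> MISS (open row2); precharges=0
Acc 3: bank1 row4 -> MISS (open row4); precharges=1
Acc 4: bank1 row4 -> HIT
Acc 5: bank1 row1 -> MISS (open row1); precharges=2
Acc 6: bank0 row1 -> MISS (open row1); precharges=3
Acc 7: bank1 row2 -> MISS (open row2); precharges=4
Acc 8: bank0 row2 -> MISS (open row2); precharges=5
Acc 9: bank1 row0 -> MISS (open row0); precharges=6
Acc 10: bank1 row2 -> MISS (open row2); precharges=7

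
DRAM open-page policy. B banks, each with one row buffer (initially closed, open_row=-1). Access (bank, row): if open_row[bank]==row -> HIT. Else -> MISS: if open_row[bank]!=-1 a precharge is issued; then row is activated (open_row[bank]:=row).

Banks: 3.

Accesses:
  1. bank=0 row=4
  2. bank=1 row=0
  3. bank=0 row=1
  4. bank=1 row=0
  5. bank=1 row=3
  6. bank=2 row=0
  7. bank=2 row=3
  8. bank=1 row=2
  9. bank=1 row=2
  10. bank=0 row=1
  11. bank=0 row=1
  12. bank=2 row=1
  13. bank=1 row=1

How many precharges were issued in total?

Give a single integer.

Acc 1: bank0 row4 -> MISS (open row4); precharges=0
Acc 2: bank1 row0 -> MISS (open row0); precharges=0
Acc 3: bank0 row1 -> MISS (open row1); precharges=1
Acc 4: bank1 row0 -> HIT
Acc 5: bank1 row3 -> MISS (open row3); precharges=2
Acc 6: bank2 row0 -> MISS (open row0); precharges=2
Acc 7: bank2 row3 -> MISS (open row3); precharges=3
Acc 8: bank1 row2 -> MISS (open row2); precharges=4
Acc 9: bank1 row2 -> HIT
Acc 10: bank0 row1 -> HIT
Acc 11: bank0 row1 -> HIT
Acc 12: bank2 row1 -> MISS (open row1); precharges=5
Acc 13: bank1 row1 -> MISS (open row1); precharges=6

Answer: 6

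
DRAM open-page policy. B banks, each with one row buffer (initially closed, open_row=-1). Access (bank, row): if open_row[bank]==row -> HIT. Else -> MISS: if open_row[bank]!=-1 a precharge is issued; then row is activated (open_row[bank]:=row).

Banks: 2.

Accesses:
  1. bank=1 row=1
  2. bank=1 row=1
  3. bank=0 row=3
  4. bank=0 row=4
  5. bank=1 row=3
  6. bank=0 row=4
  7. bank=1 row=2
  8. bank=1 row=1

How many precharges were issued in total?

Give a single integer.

Answer: 4

Derivation:
Acc 1: bank1 row1 -> MISS (open row1); precharges=0
Acc 2: bank1 row1 -> HIT
Acc 3: bank0 row3 -> MISS (open row3); precharges=0
Acc 4: bank0 row4 -> MISS (open row4); precharges=1
Acc 5: bank1 row3 -> MISS (open row3); precharges=2
Acc 6: bank0 row4 -> HIT
Acc 7: bank1 row2 -> MISS (open row2); precharges=3
Acc 8: bank1 row1 -> MISS (open row1); precharges=4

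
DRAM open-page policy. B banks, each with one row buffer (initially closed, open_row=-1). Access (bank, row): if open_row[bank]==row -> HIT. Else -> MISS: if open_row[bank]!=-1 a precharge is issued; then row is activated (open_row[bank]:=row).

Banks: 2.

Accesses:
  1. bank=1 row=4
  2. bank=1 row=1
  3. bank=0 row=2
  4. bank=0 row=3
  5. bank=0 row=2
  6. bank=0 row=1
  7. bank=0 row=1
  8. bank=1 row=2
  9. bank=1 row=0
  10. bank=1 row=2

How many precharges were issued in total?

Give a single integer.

Answer: 7

Derivation:
Acc 1: bank1 row4 -> MISS (open row4); precharges=0
Acc 2: bank1 row1 -> MISS (open row1); precharges=1
Acc 3: bank0 row2 -> MISS (open row2); precharges=1
Acc 4: bank0 row3 -> MISS (open row3); precharges=2
Acc 5: bank0 row2 -> MISS (open row2); precharges=3
Acc 6: bank0 row1 -> MISS (open row1); precharges=4
Acc 7: bank0 row1 -> HIT
Acc 8: bank1 row2 -> MISS (open row2); precharges=5
Acc 9: bank1 row0 -> MISS (open row0); precharges=6
Acc 10: bank1 row2 -> MISS (open row2); precharges=7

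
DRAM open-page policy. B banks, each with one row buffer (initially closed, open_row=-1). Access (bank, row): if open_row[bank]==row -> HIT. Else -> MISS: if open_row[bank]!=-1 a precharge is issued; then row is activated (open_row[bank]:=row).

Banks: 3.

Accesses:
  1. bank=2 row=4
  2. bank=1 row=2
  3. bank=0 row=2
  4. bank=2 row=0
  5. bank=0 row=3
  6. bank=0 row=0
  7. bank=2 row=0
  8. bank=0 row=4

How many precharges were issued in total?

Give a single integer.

Answer: 4

Derivation:
Acc 1: bank2 row4 -> MISS (open row4); precharges=0
Acc 2: bank1 row2 -> MISS (open row2); precharges=0
Acc 3: bank0 row2 -> MISS (open row2); precharges=0
Acc 4: bank2 row0 -> MISS (open row0); precharges=1
Acc 5: bank0 row3 -> MISS (open row3); precharges=2
Acc 6: bank0 row0 -> MISS (open row0); precharges=3
Acc 7: bank2 row0 -> HIT
Acc 8: bank0 row4 -> MISS (open row4); precharges=4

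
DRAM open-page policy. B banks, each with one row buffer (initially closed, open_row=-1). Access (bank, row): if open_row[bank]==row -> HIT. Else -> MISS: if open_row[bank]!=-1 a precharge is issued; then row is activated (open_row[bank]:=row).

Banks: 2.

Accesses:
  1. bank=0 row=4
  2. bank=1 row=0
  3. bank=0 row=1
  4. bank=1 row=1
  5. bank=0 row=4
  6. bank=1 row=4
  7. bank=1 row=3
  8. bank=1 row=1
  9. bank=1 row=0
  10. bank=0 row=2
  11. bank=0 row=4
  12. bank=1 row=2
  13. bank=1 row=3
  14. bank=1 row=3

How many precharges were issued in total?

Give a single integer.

Answer: 11

Derivation:
Acc 1: bank0 row4 -> MISS (open row4); precharges=0
Acc 2: bank1 row0 -> MISS (open row0); precharges=0
Acc 3: bank0 row1 -> MISS (open row1); precharges=1
Acc 4: bank1 row1 -> MISS (open row1); precharges=2
Acc 5: bank0 row4 -> MISS (open row4); precharges=3
Acc 6: bank1 row4 -> MISS (open row4); precharges=4
Acc 7: bank1 row3 -> MISS (open row3); precharges=5
Acc 8: bank1 row1 -> MISS (open row1); precharges=6
Acc 9: bank1 row0 -> MISS (open row0); precharges=7
Acc 10: bank0 row2 -> MISS (open row2); precharges=8
Acc 11: bank0 row4 -> MISS (open row4); precharges=9
Acc 12: bank1 row2 -> MISS (open row2); precharges=10
Acc 13: bank1 row3 -> MISS (open row3); precharges=11
Acc 14: bank1 row3 -> HIT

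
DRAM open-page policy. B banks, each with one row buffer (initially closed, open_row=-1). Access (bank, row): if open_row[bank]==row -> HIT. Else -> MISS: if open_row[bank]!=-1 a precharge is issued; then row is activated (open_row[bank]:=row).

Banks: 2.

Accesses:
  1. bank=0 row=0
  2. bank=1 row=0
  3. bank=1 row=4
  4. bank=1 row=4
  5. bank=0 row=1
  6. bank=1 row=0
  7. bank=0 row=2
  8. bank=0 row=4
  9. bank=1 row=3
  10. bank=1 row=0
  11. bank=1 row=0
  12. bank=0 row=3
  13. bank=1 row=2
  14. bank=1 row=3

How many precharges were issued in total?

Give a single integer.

Acc 1: bank0 row0 -> MISS (open row0); precharges=0
Acc 2: bank1 row0 -> MISS (open row0); precharges=0
Acc 3: bank1 row4 -> MISS (open row4); precharges=1
Acc 4: bank1 row4 -> HIT
Acc 5: bank0 row1 -> MISS (open row1); precharges=2
Acc 6: bank1 row0 -> MISS (open row0); precharges=3
Acc 7: bank0 row2 -> MISS (open row2); precharges=4
Acc 8: bank0 row4 -> MISS (open row4); precharges=5
Acc 9: bank1 row3 -> MISS (open row3); precharges=6
Acc 10: bank1 row0 -> MISS (open row0); precharges=7
Acc 11: bank1 row0 -> HIT
Acc 12: bank0 row3 -> MISS (open row3); precharges=8
Acc 13: bank1 row2 -> MISS (open row2); precharges=9
Acc 14: bank1 row3 -> MISS (open row3); precharges=10

Answer: 10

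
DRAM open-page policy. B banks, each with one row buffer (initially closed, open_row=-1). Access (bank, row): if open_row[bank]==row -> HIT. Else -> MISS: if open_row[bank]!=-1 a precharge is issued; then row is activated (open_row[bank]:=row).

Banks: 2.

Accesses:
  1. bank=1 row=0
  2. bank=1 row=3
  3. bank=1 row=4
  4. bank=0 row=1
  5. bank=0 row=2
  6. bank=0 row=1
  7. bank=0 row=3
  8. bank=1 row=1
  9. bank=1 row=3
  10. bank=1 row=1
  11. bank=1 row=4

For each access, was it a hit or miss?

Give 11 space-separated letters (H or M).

Acc 1: bank1 row0 -> MISS (open row0); precharges=0
Acc 2: bank1 row3 -> MISS (open row3); precharges=1
Acc 3: bank1 row4 -> MISS (open row4); precharges=2
Acc 4: bank0 row1 -> MISS (open row1); precharges=2
Acc 5: bank0 row2 -> MISS (open row2); precharges=3
Acc 6: bank0 row1 -> MISS (open row1); precharges=4
Acc 7: bank0 row3 -> MISS (open row3); precharges=5
Acc 8: bank1 row1 -> MISS (open row1); precharges=6
Acc 9: bank1 row3 -> MISS (open row3); precharges=7
Acc 10: bank1 row1 -> MISS (open row1); precharges=8
Acc 11: bank1 row4 -> MISS (open row4); precharges=9

Answer: M M M M M M M M M M M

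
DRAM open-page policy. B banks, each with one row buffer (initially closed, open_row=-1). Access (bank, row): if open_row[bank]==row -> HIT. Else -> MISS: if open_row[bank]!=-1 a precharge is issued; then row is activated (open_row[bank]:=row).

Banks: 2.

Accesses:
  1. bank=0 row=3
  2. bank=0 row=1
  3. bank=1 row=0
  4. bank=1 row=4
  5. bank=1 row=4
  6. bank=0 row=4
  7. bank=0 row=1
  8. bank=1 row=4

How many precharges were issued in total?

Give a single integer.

Answer: 4

Derivation:
Acc 1: bank0 row3 -> MISS (open row3); precharges=0
Acc 2: bank0 row1 -> MISS (open row1); precharges=1
Acc 3: bank1 row0 -> MISS (open row0); precharges=1
Acc 4: bank1 row4 -> MISS (open row4); precharges=2
Acc 5: bank1 row4 -> HIT
Acc 6: bank0 row4 -> MISS (open row4); precharges=3
Acc 7: bank0 row1 -> MISS (open row1); precharges=4
Acc 8: bank1 row4 -> HIT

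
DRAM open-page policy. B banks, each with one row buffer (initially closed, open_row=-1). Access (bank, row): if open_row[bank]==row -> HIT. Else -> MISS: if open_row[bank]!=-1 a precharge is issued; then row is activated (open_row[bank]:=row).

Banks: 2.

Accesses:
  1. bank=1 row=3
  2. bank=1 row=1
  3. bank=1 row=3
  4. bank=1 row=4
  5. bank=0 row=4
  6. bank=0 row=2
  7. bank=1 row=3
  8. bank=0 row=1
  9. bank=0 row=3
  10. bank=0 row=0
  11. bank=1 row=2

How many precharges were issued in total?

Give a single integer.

Answer: 9

Derivation:
Acc 1: bank1 row3 -> MISS (open row3); precharges=0
Acc 2: bank1 row1 -> MISS (open row1); precharges=1
Acc 3: bank1 row3 -> MISS (open row3); precharges=2
Acc 4: bank1 row4 -> MISS (open row4); precharges=3
Acc 5: bank0 row4 -> MISS (open row4); precharges=3
Acc 6: bank0 row2 -> MISS (open row2); precharges=4
Acc 7: bank1 row3 -> MISS (open row3); precharges=5
Acc 8: bank0 row1 -> MISS (open row1); precharges=6
Acc 9: bank0 row3 -> MISS (open row3); precharges=7
Acc 10: bank0 row0 -> MISS (open row0); precharges=8
Acc 11: bank1 row2 -> MISS (open row2); precharges=9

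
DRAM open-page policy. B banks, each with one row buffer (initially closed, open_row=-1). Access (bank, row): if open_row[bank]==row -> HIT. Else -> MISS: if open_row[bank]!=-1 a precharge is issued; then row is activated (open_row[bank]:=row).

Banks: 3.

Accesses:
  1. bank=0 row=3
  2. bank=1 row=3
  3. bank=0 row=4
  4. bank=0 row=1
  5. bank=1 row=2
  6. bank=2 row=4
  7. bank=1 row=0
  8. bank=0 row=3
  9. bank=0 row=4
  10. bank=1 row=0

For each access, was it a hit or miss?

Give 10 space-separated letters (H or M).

Answer: M M M M M M M M M H

Derivation:
Acc 1: bank0 row3 -> MISS (open row3); precharges=0
Acc 2: bank1 row3 -> MISS (open row3); precharges=0
Acc 3: bank0 row4 -> MISS (open row4); precharges=1
Acc 4: bank0 row1 -> MISS (open row1); precharges=2
Acc 5: bank1 row2 -> MISS (open row2); precharges=3
Acc 6: bank2 row4 -> MISS (open row4); precharges=3
Acc 7: bank1 row0 -> MISS (open row0); precharges=4
Acc 8: bank0 row3 -> MISS (open row3); precharges=5
Acc 9: bank0 row4 -> MISS (open row4); precharges=6
Acc 10: bank1 row0 -> HIT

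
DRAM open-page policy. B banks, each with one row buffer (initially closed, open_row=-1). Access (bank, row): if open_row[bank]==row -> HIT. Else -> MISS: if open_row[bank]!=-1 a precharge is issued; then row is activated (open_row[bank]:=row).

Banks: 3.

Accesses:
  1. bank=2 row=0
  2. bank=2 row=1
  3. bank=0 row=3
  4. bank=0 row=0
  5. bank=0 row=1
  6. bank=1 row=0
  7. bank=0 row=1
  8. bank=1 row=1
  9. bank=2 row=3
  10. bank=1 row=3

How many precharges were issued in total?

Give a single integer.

Acc 1: bank2 row0 -> MISS (open row0); precharges=0
Acc 2: bank2 row1 -> MISS (open row1); precharges=1
Acc 3: bank0 row3 -> MISS (open row3); precharges=1
Acc 4: bank0 row0 -> MISS (open row0); precharges=2
Acc 5: bank0 row1 -> MISS (open row1); precharges=3
Acc 6: bank1 row0 -> MISS (open row0); precharges=3
Acc 7: bank0 row1 -> HIT
Acc 8: bank1 row1 -> MISS (open row1); precharges=4
Acc 9: bank2 row3 -> MISS (open row3); precharges=5
Acc 10: bank1 row3 -> MISS (open row3); precharges=6

Answer: 6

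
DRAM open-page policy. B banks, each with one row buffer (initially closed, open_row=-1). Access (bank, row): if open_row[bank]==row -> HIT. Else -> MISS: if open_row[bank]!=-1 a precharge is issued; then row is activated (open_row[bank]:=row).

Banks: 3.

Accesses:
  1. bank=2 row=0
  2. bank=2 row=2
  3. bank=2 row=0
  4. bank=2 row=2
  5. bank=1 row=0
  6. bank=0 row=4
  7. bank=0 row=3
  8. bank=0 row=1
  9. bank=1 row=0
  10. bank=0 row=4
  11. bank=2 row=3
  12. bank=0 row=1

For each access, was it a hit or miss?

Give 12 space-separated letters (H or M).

Answer: M M M M M M M M H M M M

Derivation:
Acc 1: bank2 row0 -> MISS (open row0); precharges=0
Acc 2: bank2 row2 -> MISS (open row2); precharges=1
Acc 3: bank2 row0 -> MISS (open row0); precharges=2
Acc 4: bank2 row2 -> MISS (open row2); precharges=3
Acc 5: bank1 row0 -> MISS (open row0); precharges=3
Acc 6: bank0 row4 -> MISS (open row4); precharges=3
Acc 7: bank0 row3 -> MISS (open row3); precharges=4
Acc 8: bank0 row1 -> MISS (open row1); precharges=5
Acc 9: bank1 row0 -> HIT
Acc 10: bank0 row4 -> MISS (open row4); precharges=6
Acc 11: bank2 row3 -> MISS (open row3); precharges=7
Acc 12: bank0 row1 -> MISS (open row1); precharges=8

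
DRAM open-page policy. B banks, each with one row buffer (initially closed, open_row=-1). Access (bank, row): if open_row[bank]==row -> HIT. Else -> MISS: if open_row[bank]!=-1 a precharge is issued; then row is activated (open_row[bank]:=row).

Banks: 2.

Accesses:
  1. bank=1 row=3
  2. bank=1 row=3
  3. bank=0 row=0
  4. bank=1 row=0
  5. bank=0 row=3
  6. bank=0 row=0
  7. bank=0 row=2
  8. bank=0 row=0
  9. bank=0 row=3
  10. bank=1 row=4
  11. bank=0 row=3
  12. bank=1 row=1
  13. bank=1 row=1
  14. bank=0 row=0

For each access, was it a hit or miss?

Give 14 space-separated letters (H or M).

Acc 1: bank1 row3 -> MISS (open row3); precharges=0
Acc 2: bank1 row3 -> HIT
Acc 3: bank0 row0 -> MISS (open row0); precharges=0
Acc 4: bank1 row0 -> MISS (open row0); precharges=1
Acc 5: bank0 row3 -> MISS (open row3); precharges=2
Acc 6: bank0 row0 -> MISS (open row0); precharges=3
Acc 7: bank0 row2 -> MISS (open row2); precharges=4
Acc 8: bank0 row0 -> MISS (open row0); precharges=5
Acc 9: bank0 row3 -> MISS (open row3); precharges=6
Acc 10: bank1 row4 -> MISS (open row4); precharges=7
Acc 11: bank0 row3 -> HIT
Acc 12: bank1 row1 -> MISS (open row1); precharges=8
Acc 13: bank1 row1 -> HIT
Acc 14: bank0 row0 -> MISS (open row0); precharges=9

Answer: M H M M M M M M M M H M H M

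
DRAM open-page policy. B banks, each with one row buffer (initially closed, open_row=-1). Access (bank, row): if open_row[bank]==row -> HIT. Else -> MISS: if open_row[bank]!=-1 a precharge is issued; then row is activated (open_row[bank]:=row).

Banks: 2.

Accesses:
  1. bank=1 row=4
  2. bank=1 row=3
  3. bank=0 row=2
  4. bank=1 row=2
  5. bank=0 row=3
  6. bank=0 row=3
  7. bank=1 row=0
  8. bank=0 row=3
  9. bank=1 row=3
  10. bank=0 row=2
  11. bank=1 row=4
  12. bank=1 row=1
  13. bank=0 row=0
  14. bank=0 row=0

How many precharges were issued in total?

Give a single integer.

Answer: 9

Derivation:
Acc 1: bank1 row4 -> MISS (open row4); precharges=0
Acc 2: bank1 row3 -> MISS (open row3); precharges=1
Acc 3: bank0 row2 -> MISS (open row2); precharges=1
Acc 4: bank1 row2 -> MISS (open row2); precharges=2
Acc 5: bank0 row3 -> MISS (open row3); precharges=3
Acc 6: bank0 row3 -> HIT
Acc 7: bank1 row0 -> MISS (open row0); precharges=4
Acc 8: bank0 row3 -> HIT
Acc 9: bank1 row3 -> MISS (open row3); precharges=5
Acc 10: bank0 row2 -> MISS (open row2); precharges=6
Acc 11: bank1 row4 -> MISS (open row4); precharges=7
Acc 12: bank1 row1 -> MISS (open row1); precharges=8
Acc 13: bank0 row0 -> MISS (open row0); precharges=9
Acc 14: bank0 row0 -> HIT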